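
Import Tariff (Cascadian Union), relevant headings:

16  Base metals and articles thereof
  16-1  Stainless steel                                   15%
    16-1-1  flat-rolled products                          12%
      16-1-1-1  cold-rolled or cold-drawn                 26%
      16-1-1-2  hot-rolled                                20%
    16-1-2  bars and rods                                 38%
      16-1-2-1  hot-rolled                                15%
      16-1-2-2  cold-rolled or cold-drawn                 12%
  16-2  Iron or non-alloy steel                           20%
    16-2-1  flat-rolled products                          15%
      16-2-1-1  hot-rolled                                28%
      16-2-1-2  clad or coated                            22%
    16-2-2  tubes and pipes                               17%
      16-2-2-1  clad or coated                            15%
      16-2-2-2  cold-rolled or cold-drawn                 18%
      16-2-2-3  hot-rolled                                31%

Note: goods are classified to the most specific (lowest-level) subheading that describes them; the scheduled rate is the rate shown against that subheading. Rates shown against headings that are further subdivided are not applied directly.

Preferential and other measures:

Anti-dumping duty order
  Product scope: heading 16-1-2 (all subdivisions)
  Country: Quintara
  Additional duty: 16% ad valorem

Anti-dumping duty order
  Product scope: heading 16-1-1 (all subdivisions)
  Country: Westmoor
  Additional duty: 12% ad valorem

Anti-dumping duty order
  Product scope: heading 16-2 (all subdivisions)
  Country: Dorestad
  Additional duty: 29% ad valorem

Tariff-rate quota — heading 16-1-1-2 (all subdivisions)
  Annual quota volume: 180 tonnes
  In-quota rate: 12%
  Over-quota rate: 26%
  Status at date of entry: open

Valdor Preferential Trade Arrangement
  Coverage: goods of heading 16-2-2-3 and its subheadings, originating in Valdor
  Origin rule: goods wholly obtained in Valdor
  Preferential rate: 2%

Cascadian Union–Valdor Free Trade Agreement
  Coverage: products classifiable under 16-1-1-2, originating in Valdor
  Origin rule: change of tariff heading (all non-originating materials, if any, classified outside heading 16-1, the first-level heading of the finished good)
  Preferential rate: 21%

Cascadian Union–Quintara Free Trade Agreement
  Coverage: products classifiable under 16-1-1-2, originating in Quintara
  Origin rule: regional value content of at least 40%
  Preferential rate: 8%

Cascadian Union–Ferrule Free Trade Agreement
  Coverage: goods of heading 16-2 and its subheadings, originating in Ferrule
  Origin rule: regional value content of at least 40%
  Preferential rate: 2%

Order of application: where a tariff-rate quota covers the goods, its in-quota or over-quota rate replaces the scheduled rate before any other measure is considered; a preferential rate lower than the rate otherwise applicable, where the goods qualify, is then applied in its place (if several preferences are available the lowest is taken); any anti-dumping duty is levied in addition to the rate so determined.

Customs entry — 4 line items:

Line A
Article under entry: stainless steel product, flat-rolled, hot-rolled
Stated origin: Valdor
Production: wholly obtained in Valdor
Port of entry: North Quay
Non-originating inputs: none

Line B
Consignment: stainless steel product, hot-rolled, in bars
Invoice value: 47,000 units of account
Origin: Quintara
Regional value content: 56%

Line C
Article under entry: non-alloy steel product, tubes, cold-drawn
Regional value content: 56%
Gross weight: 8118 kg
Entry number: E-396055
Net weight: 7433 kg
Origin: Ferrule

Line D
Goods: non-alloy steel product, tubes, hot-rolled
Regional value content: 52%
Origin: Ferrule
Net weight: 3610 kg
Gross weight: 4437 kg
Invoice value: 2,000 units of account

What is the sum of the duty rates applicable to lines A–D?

47%

Line A: stainless steel → 16-1; flat-rolled → 16-1-1; hot-rolled → 16-1-1-2. Scheduled 20%. quota on 16-1-1-2 open → in-quota 12%; Valdor agreement on 16-2-2-3: 16-1-1-2 not covered; Valdor agreement on 16-1-1-2: CTH met → 21% available; preference 21% not lower than 12% → no reduction. → 12%.
Line B: stainless steel → 16-1; in bars → 16-1-2; hot-rolled → 16-1-2-1. Scheduled 15%. Quintara agreement on 16-1-1-2: 16-1-2-1 not covered; anti-dumping (Quintara, 16-1-2): +16%; total 15% + 16% = 31%. → 31%.
Line C: non-alloy steel → 16-2; tubes → 16-2-2; cold-drawn → 16-2-2-2. Scheduled 18%. Ferrule agreement on 16-2: RVC ≥ 40% → 2% available; preferential 2%. → 2%.
Line D: non-alloy steel → 16-2; tubes → 16-2-2; hot-rolled → 16-2-2-3. Scheduled 31%. Ferrule agreement on 16-2: RVC ≥ 40% → 2% available; preferential 2%. → 2%.
Sum: 12% + 31% + 2% + 2% = 47%.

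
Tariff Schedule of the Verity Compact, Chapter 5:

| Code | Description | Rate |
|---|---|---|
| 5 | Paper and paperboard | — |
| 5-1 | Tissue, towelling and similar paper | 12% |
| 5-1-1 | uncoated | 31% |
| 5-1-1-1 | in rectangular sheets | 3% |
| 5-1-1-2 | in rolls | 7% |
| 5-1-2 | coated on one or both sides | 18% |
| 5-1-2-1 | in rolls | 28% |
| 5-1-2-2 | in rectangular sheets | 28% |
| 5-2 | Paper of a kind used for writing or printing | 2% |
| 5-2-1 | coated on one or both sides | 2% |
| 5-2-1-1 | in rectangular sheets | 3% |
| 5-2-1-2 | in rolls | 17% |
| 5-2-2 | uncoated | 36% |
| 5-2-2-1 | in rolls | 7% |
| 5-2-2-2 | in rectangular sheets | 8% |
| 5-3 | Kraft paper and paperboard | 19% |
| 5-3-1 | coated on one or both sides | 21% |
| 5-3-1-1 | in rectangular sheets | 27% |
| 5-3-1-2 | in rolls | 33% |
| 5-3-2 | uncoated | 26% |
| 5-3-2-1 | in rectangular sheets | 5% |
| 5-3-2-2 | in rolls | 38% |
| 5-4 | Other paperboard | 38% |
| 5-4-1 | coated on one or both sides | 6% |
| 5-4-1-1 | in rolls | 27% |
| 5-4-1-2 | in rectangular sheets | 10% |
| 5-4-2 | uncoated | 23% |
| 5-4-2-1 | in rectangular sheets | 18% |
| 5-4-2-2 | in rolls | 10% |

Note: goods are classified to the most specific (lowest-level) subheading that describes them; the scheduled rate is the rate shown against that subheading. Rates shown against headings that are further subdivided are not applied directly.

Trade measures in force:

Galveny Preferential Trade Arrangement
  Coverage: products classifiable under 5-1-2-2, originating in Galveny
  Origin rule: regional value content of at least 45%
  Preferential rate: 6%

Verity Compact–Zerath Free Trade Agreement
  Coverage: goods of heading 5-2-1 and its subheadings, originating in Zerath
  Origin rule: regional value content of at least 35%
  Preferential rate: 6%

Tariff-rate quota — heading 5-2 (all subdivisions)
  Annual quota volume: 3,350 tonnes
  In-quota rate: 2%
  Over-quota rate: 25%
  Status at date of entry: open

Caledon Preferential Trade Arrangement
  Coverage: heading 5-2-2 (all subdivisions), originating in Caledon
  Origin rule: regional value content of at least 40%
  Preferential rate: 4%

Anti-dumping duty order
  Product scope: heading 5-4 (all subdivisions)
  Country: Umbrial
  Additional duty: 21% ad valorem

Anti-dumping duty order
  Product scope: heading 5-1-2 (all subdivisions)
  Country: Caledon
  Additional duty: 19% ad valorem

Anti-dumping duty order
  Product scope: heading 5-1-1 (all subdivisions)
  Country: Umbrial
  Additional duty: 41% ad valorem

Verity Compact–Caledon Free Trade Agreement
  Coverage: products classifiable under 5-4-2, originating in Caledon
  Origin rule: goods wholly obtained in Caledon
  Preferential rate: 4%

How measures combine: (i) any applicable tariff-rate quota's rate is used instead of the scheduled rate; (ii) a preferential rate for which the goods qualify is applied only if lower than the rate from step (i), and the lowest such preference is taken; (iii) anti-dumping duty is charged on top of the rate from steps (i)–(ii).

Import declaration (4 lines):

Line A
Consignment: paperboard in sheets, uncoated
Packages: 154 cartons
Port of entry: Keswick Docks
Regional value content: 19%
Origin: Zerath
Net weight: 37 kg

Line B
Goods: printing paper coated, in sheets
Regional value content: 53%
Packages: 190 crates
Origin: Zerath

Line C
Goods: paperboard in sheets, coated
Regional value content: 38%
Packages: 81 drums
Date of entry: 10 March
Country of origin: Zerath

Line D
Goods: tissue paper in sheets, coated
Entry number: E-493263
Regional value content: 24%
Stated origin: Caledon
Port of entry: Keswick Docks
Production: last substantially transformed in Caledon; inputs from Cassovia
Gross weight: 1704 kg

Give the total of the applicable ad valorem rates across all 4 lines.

77%

Line A: paperboard → 5-4; uncoated → 5-4-2; in sheets → 5-4-2-1. Scheduled 18%. Zerath agreement on 5-2-1: 5-4-2-1 not covered. → 18%.
Line B: printing paper → 5-2; coated → 5-2-1; in sheets → 5-2-1-1. Scheduled 3%. quota on 5-2 open → in-quota 2%; Zerath agreement on 5-2-1: RVC ≥ 35% → 6% available; preference 6% not lower than 2% → no reduction. → 2%.
Line C: paperboard → 5-4; coated → 5-4-1; in sheets → 5-4-1-2. Scheduled 10%. Zerath agreement on 5-2-1: 5-4-1-2 not covered. → 10%.
Line D: tissue paper → 5-1; coated → 5-1-2; in sheets → 5-1-2-2. Scheduled 28%. Caledon agreement on 5-2-2: 5-1-2-2 not covered; Caledon agreement on 5-4-2: 5-1-2-2 not covered; anti-dumping (Caledon, 5-1-2): +19%; total 28% + 19% = 47%. → 47%.
Sum: 18% + 2% + 10% + 47% = 77%.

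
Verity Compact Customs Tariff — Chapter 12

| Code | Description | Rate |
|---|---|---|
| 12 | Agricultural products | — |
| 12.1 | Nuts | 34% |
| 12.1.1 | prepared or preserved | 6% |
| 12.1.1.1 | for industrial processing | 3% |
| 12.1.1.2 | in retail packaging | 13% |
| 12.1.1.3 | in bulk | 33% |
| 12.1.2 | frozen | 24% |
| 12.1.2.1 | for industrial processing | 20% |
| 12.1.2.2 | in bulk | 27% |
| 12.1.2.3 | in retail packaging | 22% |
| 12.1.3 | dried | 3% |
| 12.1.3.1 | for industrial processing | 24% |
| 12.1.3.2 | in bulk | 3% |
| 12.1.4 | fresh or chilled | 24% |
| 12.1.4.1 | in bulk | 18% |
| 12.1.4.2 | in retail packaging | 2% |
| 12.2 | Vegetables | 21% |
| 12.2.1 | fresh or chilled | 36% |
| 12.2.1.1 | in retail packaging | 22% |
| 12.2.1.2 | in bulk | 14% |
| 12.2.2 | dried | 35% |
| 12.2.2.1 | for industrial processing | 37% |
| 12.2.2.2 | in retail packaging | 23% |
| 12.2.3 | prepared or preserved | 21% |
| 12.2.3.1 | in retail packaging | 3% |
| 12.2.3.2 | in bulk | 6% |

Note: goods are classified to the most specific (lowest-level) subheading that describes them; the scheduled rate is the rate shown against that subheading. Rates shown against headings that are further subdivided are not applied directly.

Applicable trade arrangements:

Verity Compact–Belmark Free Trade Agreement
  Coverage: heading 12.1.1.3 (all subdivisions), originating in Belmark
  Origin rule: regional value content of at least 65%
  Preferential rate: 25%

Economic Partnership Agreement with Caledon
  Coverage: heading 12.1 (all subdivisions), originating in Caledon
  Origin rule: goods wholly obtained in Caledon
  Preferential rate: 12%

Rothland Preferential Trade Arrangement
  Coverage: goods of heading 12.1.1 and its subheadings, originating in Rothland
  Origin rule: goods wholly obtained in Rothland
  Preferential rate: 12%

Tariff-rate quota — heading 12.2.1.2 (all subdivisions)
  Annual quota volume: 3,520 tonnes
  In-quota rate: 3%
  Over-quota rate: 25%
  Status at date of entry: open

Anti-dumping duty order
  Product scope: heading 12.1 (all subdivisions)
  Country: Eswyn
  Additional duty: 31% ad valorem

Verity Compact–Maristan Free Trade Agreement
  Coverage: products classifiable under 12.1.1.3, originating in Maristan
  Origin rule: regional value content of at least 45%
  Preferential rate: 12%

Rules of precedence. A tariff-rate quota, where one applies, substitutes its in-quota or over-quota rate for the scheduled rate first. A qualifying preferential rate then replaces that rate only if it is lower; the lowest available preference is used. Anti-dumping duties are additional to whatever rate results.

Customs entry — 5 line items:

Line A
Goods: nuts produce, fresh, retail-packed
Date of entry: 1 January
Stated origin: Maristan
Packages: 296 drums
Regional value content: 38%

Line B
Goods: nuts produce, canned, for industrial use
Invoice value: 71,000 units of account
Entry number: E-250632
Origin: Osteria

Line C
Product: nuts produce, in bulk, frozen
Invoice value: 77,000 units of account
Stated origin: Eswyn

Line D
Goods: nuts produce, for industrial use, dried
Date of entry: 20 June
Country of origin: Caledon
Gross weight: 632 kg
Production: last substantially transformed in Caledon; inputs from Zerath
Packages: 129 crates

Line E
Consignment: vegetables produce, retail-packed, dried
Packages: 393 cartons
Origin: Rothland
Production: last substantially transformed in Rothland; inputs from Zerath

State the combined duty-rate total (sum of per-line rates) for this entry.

110%

Line A: nuts → 12.1; fresh → 12.1.4; retail-packed → 12.1.4.2. Scheduled 2%. Maristan agreement on 12.1.1.3: 12.1.4.2 not covered. → 2%.
Line B: nuts → 12.1; canned → 12.1.1; for industrial use → 12.1.1.1. Scheduled 3%. No special measure applies. → 3%.
Line C: nuts → 12.1; frozen → 12.1.2; in bulk → 12.1.2.2. Scheduled 27%. anti-dumping (Eswyn, 12.1): +31%; total 27% + 31% = 58%. → 58%.
Line D: nuts → 12.1; dried → 12.1.3; for industrial use → 12.1.3.1. Scheduled 24%. Caledon agreement on 12.1: not wholly obtained. → 24%.
Line E: vegetables → 12.2; dried → 12.2.2; retail-packed → 12.2.2.2. Scheduled 23%. Rothland agreement on 12.1.1: 12.2.2.2 not covered. → 23%.
Sum: 2% + 3% + 58% + 24% + 23% = 110%.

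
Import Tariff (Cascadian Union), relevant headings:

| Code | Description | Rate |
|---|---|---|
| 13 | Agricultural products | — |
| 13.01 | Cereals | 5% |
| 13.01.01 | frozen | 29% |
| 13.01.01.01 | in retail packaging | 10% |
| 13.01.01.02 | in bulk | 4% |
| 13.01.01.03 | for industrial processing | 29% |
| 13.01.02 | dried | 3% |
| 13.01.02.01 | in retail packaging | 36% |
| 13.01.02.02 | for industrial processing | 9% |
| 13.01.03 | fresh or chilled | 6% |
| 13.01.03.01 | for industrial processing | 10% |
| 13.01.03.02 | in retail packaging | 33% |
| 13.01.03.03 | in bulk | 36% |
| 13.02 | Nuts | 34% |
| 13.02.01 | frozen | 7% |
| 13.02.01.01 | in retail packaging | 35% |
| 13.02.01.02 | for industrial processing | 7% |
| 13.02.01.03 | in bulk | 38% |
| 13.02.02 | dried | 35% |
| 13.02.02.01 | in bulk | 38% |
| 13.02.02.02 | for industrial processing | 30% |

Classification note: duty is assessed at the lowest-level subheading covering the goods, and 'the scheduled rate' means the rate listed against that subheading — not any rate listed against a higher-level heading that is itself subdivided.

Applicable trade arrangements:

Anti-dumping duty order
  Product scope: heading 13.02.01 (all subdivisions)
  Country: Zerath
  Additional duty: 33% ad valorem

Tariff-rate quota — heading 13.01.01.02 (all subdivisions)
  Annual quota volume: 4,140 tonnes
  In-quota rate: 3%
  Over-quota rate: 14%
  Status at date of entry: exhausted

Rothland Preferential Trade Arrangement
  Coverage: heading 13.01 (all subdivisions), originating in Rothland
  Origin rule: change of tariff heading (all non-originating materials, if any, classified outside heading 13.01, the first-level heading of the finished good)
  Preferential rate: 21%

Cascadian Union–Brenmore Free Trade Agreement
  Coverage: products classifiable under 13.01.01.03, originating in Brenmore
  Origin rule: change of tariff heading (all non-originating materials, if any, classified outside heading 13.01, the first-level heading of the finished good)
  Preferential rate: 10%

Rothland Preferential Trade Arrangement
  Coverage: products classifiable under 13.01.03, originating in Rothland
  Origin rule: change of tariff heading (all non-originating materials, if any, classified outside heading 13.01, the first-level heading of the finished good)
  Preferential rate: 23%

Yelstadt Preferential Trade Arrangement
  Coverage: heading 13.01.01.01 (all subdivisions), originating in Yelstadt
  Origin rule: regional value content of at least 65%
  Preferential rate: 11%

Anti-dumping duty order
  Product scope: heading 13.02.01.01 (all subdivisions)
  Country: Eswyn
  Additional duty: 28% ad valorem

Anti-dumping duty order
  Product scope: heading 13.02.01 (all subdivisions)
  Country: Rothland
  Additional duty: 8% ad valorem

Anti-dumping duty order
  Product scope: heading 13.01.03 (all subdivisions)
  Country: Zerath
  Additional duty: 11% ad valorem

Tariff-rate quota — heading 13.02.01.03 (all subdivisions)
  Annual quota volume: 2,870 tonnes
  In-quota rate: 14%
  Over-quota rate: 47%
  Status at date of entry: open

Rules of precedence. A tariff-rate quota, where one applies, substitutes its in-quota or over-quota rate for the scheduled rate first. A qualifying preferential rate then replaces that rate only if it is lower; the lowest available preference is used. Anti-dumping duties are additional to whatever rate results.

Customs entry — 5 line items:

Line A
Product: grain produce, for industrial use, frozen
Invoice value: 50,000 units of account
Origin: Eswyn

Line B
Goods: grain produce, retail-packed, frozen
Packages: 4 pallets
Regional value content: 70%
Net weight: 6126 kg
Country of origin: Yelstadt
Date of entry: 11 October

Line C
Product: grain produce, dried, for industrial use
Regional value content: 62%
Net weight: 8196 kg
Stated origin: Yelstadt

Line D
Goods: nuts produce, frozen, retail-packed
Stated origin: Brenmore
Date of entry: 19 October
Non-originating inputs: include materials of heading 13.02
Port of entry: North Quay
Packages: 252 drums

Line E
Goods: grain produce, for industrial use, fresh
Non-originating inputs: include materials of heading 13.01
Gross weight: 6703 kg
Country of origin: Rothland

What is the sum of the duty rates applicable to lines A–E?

93%

Line A: grain → 13.01; frozen → 13.01.01; for industrial use → 13.01.01.03. Scheduled 29%. No special measure applies. → 29%.
Line B: grain → 13.01; frozen → 13.01.01; retail-packed → 13.01.01.01. Scheduled 10%. Yelstadt agreement on 13.01.01.01: RVC ≥ 65% → 11% available; preference 11% not lower than 10% → no reduction. → 10%.
Line C: grain → 13.01; dried → 13.01.02; for industrial use → 13.01.02.02. Scheduled 9%. Yelstadt agreement on 13.01.01.01: 13.01.02.02 not covered. → 9%.
Line D: nuts → 13.02; frozen → 13.02.01; retail-packed → 13.02.01.01. Scheduled 35%. Brenmore agreement on 13.01.01.03: 13.02.01.01 not covered. → 35%.
Line E: grain → 13.01; fresh → 13.01.03; for industrial use → 13.01.03.01. Scheduled 10%. Rothland agreement on 13.01: CTH not met; Rothland agreement on 13.01.03: CTH not met. → 10%.
Sum: 29% + 10% + 9% + 35% + 10% = 93%.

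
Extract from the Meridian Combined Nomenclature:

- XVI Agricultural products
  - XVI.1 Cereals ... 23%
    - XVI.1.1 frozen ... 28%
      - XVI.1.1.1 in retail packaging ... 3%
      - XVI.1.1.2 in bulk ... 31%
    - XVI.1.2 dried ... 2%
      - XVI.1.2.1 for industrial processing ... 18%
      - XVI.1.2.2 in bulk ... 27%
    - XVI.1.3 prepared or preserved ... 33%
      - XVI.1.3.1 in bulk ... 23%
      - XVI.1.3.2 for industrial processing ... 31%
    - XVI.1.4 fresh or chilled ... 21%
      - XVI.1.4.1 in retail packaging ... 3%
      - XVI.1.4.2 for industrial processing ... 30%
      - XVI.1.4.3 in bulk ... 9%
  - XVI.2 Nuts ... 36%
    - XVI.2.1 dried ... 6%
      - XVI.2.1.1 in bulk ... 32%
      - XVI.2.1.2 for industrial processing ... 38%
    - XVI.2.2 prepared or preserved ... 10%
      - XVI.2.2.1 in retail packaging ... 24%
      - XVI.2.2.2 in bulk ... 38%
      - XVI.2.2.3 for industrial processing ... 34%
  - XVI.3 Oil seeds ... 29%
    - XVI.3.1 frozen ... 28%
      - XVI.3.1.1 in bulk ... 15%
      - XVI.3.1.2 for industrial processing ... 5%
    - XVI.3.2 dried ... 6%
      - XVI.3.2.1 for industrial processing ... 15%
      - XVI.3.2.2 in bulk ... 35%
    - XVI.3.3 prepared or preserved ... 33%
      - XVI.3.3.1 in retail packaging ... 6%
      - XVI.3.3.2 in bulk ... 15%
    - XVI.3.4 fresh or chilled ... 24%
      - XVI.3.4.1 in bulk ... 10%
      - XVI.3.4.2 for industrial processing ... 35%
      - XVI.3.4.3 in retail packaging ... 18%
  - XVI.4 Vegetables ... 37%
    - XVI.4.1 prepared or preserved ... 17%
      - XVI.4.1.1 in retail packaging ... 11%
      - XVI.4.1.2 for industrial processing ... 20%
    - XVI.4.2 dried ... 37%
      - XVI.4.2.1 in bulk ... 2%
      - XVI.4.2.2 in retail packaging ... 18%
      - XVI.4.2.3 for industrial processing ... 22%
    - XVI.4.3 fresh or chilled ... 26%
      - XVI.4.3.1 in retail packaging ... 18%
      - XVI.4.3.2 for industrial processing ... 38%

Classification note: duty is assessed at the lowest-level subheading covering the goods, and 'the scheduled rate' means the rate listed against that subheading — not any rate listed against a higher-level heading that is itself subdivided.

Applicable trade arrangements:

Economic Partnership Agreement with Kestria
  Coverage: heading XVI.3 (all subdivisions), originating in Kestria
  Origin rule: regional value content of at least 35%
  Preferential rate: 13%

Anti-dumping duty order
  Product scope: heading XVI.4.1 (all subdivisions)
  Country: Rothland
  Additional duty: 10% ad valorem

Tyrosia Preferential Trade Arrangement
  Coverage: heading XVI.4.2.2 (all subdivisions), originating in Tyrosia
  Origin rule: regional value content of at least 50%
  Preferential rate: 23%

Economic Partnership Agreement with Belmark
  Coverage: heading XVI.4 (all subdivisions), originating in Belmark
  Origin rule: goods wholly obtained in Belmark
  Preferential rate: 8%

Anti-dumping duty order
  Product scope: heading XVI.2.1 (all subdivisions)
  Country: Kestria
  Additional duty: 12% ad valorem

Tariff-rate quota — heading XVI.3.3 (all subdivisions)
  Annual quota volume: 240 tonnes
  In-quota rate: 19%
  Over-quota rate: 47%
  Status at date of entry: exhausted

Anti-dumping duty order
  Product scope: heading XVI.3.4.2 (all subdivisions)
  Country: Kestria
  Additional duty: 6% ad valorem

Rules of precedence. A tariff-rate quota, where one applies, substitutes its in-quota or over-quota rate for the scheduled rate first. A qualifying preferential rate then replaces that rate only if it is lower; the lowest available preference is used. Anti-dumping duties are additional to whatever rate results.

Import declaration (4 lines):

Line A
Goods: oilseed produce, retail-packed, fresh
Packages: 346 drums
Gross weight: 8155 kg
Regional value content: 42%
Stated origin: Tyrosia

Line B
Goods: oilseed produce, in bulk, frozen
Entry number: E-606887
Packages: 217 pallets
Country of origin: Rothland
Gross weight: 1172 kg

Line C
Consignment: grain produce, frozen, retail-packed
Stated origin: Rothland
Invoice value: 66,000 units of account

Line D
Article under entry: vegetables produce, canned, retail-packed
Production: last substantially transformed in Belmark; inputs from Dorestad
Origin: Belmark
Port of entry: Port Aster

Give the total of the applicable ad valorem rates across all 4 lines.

Line A: oilseed → XVI.3; fresh → XVI.3.4; retail-packed → XVI.3.4.3. Scheduled 18%. Tyrosia agreement on XVI.4.2.2: XVI.3.4.3 not covered. → 18%.
Line B: oilseed → XVI.3; frozen → XVI.3.1; in bulk → XVI.3.1.1. Scheduled 15%. No special measure applies. → 15%.
Line C: grain → XVI.1; frozen → XVI.1.1; retail-packed → XVI.1.1.1. Scheduled 3%. No special measure applies. → 3%.
Line D: vegetables → XVI.4; canned → XVI.4.1; retail-packed → XVI.4.1.1. Scheduled 11%. Belmark agreement on XVI.4: not wholly obtained. → 11%.
Sum: 18% + 15% + 3% + 11% = 47%.

47%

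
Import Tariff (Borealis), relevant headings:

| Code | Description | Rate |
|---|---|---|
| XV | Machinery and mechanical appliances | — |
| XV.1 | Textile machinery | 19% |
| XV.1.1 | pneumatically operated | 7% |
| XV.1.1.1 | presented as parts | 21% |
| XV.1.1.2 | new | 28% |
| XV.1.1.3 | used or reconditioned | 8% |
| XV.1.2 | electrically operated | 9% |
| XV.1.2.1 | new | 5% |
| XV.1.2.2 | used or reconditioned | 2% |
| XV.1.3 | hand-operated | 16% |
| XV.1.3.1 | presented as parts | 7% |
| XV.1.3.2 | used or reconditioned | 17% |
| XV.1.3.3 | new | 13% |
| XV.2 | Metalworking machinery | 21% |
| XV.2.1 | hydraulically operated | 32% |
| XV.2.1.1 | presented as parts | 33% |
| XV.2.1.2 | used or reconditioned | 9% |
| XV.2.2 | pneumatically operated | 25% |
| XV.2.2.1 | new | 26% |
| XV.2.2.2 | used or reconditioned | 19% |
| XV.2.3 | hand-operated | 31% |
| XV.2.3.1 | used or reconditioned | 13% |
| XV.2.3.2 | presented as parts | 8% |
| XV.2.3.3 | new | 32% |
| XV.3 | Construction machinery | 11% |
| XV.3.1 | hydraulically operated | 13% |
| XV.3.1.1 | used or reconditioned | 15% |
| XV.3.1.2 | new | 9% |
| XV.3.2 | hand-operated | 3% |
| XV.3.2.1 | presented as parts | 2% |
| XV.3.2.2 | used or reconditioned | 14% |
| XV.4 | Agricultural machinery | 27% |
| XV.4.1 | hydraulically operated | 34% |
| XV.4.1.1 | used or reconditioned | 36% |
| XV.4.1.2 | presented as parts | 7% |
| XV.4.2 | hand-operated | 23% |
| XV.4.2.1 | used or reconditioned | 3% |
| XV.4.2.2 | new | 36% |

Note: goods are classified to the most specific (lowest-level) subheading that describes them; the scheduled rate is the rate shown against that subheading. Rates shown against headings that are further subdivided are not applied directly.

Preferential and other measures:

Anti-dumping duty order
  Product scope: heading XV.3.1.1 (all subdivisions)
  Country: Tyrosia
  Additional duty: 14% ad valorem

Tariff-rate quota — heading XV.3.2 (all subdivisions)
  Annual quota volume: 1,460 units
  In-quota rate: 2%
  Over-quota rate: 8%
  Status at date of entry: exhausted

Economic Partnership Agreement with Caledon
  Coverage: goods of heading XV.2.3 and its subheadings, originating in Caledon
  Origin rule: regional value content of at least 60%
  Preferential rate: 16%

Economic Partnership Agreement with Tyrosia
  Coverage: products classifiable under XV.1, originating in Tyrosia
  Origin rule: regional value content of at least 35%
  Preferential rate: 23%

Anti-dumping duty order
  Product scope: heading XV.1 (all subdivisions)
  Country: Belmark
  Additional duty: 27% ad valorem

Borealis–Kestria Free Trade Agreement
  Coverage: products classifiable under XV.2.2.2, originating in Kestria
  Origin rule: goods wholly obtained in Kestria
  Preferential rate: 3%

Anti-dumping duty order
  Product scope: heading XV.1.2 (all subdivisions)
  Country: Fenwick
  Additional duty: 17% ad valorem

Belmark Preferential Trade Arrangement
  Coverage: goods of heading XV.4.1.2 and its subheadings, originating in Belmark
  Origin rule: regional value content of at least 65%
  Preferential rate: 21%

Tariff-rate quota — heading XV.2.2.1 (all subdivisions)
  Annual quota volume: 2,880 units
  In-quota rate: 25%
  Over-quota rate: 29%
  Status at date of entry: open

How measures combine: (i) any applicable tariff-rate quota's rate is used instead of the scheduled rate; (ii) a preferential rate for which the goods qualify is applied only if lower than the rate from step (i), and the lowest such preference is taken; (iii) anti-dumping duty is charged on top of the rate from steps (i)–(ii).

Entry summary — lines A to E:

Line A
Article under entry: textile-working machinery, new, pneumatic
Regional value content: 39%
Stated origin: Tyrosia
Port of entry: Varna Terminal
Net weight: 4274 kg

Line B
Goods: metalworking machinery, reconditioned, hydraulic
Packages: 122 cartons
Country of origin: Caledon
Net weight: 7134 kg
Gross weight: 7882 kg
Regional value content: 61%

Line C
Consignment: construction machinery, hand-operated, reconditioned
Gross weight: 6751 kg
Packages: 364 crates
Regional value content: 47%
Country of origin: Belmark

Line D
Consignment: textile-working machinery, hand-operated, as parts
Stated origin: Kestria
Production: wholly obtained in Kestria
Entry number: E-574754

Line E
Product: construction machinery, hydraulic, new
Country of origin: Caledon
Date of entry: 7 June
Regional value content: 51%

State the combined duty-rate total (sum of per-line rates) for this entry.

Line A: textile-working → XV.1; pneumatic → XV.1.1; new → XV.1.1.2. Scheduled 28%. Tyrosia agreement on XV.1: RVC ≥ 35% → 23% available; preferential 23%. → 23%.
Line B: metalworking → XV.2; hydraulic → XV.2.1; reconditioned → XV.2.1.2. Scheduled 9%. Caledon agreement on XV.2.3: XV.2.1.2 not covered. → 9%.
Line C: construction → XV.3; hand-operated → XV.3.2; reconditioned → XV.3.2.2. Scheduled 14%. quota on XV.3.2 exhausted → over-quota 8%; Belmark agreement on XV.4.1.2: XV.3.2.2 not covered. → 8%.
Line D: textile-working → XV.1; hand-operated → XV.1.3; as parts → XV.1.3.1. Scheduled 7%. Kestria agreement on XV.2.2.2: XV.1.3.1 not covered. → 7%.
Line E: construction → XV.3; hydraulic → XV.3.1; new → XV.3.1.2. Scheduled 9%. Caledon agreement on XV.2.3: XV.3.1.2 not covered. → 9%.
Sum: 23% + 9% + 8% + 7% + 9% = 56%.

56%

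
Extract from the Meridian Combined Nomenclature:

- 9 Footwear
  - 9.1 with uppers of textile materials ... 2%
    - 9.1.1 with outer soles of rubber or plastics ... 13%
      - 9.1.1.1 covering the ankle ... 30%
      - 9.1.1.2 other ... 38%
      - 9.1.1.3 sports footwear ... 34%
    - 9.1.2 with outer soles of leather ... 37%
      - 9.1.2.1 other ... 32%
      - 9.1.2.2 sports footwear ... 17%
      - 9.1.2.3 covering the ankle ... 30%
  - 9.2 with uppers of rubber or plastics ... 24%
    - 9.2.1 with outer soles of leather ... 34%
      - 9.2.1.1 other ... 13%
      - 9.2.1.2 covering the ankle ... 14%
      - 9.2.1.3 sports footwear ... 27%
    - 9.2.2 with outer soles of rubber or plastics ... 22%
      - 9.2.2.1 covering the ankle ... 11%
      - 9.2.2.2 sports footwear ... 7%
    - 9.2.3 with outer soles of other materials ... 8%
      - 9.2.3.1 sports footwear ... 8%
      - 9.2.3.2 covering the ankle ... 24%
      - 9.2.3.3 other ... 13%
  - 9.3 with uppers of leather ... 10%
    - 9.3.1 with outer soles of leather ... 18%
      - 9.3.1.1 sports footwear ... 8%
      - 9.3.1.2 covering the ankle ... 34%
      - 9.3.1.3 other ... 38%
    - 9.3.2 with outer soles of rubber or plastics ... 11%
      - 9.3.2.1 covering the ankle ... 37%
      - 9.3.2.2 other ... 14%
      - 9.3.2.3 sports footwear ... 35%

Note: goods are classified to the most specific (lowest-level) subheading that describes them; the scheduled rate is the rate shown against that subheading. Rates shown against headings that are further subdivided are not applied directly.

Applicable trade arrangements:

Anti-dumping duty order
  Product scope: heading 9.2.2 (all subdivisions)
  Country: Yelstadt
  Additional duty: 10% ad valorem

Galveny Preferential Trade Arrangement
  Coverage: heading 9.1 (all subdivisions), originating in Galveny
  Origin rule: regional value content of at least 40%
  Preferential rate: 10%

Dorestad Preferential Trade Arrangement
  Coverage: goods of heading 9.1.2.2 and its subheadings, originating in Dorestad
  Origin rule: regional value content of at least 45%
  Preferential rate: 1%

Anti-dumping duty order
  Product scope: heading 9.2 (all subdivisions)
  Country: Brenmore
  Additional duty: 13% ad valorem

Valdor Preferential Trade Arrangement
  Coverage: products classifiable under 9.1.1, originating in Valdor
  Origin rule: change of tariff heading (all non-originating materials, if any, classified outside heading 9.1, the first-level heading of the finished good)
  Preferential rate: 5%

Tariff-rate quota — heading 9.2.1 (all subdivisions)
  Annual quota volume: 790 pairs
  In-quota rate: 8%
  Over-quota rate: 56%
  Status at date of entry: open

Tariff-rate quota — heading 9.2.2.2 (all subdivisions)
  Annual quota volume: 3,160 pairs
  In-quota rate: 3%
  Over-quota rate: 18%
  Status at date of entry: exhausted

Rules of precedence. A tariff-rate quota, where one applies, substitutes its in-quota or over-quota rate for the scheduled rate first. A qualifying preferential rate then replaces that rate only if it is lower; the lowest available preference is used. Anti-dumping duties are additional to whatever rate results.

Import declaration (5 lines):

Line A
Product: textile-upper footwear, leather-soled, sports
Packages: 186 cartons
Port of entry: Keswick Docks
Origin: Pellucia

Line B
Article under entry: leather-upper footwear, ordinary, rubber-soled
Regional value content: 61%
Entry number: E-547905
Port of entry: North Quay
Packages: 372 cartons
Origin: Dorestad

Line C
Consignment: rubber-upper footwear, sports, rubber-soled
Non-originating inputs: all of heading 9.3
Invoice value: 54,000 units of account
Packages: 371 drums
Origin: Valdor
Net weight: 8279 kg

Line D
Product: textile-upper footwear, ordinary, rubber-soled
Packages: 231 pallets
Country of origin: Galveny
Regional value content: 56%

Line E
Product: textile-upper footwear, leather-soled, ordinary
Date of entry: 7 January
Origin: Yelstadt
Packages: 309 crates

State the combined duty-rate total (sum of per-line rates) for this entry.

Line A: textile-upper → 9.1; leather-soled → 9.1.2; sports → 9.1.2.2. Scheduled 17%. No special measure applies. → 17%.
Line B: leather-upper → 9.3; rubber-soled → 9.3.2; ordinary → 9.3.2.2. Scheduled 14%. Dorestad agreement on 9.1.2.2: 9.3.2.2 not covered. → 14%.
Line C: rubber-upper → 9.2; rubber-soled → 9.2.2; sports → 9.2.2.2. Scheduled 7%. quota on 9.2.2.2 exhausted → over-quota 18%; Valdor agreement on 9.1.1: 9.2.2.2 not covered. → 18%.
Line D: textile-upper → 9.1; rubber-soled → 9.1.1; ordinary → 9.1.1.2. Scheduled 38%. Galveny agreement on 9.1: RVC ≥ 40% → 10% available; preferential 10%. → 10%.
Line E: textile-upper → 9.1; leather-soled → 9.1.2; ordinary → 9.1.2.1. Scheduled 32%. No special measure applies. → 32%.
Sum: 17% + 14% + 18% + 10% + 32% = 91%.

91%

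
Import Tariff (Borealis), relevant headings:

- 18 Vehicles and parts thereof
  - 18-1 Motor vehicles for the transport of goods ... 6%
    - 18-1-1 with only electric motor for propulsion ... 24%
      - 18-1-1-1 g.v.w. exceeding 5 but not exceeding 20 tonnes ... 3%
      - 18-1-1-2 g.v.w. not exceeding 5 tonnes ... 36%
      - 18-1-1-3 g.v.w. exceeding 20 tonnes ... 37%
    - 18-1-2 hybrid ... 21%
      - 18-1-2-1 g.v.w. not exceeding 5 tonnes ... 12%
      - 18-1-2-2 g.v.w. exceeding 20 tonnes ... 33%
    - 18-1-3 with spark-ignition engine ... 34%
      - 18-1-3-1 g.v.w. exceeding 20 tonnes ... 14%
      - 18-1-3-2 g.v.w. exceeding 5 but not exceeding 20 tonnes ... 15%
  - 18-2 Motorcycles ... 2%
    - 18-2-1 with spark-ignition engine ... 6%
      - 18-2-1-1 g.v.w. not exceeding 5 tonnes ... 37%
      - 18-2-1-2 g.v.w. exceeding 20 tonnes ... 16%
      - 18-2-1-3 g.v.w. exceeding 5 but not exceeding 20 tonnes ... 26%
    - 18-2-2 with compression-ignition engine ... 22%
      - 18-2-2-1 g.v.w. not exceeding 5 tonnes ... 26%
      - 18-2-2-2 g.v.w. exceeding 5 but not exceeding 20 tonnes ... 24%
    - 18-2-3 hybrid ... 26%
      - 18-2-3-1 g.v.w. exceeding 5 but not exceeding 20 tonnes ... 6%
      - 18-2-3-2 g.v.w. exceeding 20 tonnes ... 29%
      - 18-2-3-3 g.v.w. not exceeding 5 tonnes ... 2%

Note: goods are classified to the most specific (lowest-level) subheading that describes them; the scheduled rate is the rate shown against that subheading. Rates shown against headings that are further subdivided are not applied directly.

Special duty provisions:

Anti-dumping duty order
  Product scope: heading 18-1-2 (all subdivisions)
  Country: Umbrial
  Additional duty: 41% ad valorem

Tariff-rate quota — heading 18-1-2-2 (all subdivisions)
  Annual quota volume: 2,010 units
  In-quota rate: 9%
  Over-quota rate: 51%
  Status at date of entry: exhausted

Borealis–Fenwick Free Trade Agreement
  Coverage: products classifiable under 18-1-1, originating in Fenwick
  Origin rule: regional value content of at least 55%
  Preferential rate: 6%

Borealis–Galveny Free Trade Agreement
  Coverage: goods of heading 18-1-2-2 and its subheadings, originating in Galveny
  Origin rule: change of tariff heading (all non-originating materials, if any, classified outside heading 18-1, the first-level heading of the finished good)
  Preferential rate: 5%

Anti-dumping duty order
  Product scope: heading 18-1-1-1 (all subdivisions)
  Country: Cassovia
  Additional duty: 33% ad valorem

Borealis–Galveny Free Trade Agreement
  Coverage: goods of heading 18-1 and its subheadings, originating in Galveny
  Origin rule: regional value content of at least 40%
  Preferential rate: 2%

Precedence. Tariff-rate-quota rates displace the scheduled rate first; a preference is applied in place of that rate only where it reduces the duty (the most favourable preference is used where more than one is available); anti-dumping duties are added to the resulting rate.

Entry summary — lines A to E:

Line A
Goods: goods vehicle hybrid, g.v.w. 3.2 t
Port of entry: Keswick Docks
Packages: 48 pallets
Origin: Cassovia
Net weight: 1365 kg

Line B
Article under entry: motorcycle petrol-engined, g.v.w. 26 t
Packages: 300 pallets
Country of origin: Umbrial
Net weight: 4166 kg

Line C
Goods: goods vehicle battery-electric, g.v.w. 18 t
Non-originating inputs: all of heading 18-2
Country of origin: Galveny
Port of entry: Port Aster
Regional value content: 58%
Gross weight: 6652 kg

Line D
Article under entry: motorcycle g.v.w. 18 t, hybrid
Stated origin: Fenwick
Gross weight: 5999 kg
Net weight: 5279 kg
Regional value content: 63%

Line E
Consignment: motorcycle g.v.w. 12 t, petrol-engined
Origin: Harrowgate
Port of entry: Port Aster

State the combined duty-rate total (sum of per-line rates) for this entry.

Line A: goods vehicle → 18-1; hybrid → 18-1-2; g.v.w. 3.2 t → 18-1-2-1. Scheduled 12%. No special measure applies. → 12%.
Line B: motorcycle → 18-2; petrol-engined → 18-2-1; g.v.w. 26 t → 18-2-1-2. Scheduled 16%. No special measure applies. → 16%.
Line C: goods vehicle → 18-1; battery-electric → 18-1-1; g.v.w. 18 t → 18-1-1-1. Scheduled 3%. Galveny agreement on 18-1-2-2: 18-1-1-1 not covered; Galveny agreement on 18-1: RVC ≥ 40% → 2% available; preferential 2%. → 2%.
Line D: motorcycle → 18-2; hybrid → 18-2-3; g.v.w. 18 t → 18-2-3-1. Scheduled 6%. Fenwick agreement on 18-1-1: 18-2-3-1 not covered. → 6%.
Line E: motorcycle → 18-2; petrol-engined → 18-2-1; g.v.w. 12 t → 18-2-1-3. Scheduled 26%. No special measure applies. → 26%.
Sum: 12% + 16% + 2% + 6% + 26% = 62%.

62%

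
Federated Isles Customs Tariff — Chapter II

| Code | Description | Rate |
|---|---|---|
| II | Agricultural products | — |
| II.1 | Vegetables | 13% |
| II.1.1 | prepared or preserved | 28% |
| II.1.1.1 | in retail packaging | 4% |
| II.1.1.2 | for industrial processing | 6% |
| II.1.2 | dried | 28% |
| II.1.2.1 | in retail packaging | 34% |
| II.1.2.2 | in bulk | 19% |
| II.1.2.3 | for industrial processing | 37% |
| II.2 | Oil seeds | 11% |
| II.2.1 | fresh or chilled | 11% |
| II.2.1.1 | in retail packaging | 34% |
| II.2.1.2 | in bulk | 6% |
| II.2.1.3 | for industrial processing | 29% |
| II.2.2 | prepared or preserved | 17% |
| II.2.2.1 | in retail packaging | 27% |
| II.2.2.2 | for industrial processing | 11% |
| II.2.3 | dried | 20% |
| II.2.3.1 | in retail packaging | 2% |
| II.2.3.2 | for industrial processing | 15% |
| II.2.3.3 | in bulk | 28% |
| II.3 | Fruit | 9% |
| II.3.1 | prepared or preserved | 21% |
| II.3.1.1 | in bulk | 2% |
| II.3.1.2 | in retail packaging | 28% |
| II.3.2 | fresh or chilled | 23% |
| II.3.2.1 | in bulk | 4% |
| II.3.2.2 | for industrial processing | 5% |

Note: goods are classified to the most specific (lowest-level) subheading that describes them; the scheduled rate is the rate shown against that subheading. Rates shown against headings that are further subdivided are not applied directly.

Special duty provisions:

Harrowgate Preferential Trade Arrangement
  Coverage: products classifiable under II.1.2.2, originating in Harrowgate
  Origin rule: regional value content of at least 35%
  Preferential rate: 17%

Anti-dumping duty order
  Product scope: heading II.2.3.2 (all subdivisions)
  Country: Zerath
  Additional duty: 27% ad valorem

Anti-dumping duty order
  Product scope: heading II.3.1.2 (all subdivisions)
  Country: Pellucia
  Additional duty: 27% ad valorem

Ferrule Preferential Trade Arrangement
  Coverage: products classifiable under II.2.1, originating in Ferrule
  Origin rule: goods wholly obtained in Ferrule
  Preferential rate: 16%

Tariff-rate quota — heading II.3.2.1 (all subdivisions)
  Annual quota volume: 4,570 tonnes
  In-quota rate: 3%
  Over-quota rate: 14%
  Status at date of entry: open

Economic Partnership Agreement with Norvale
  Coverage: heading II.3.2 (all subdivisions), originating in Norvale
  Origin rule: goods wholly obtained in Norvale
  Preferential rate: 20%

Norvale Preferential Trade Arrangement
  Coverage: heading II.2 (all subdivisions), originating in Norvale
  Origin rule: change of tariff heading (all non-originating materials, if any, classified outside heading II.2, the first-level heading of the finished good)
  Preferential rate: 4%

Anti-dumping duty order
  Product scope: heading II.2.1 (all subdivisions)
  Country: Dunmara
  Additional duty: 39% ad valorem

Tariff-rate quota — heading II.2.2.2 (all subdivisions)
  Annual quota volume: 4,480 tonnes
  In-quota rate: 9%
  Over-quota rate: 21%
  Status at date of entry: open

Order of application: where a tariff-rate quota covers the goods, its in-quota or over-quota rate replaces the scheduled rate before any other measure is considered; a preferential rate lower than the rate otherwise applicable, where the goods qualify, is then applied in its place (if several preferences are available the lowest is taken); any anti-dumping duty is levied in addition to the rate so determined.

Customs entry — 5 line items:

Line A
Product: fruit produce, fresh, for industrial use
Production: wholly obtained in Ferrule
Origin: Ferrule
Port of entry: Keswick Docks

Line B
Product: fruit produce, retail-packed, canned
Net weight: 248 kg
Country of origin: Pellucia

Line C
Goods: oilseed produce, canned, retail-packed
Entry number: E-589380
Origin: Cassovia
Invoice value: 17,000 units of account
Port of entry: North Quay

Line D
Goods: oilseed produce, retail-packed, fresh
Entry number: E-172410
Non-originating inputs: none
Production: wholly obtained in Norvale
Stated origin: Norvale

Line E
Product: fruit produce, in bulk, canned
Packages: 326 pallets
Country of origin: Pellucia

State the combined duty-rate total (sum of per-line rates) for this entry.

Line A: fruit → II.3; fresh → II.3.2; for industrial use → II.3.2.2. Scheduled 5%. Ferrule agreement on II.2.1: II.3.2.2 not covered. → 5%.
Line B: fruit → II.3; canned → II.3.1; retail-packed → II.3.1.2. Scheduled 28%. anti-dumping (Pellucia, II.3.1.2): +27%; total 28% + 27% = 55%. → 55%.
Line C: oilseed → II.2; canned → II.2.2; retail-packed → II.2.2.1. Scheduled 27%. No special measure applies. → 27%.
Line D: oilseed → II.2; fresh → II.2.1; retail-packed → II.2.1.1. Scheduled 34%. Norvale agreement on II.3.2: II.2.1.1 not covered; Norvale agreement on II.2: CTH met → 4% available; preferential 4%. → 4%.
Line E: fruit → II.3; canned → II.3.1; in bulk → II.3.1.1. Scheduled 2%. No special measure applies. → 2%.
Sum: 5% + 55% + 27% + 4% + 2% = 93%.

93%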